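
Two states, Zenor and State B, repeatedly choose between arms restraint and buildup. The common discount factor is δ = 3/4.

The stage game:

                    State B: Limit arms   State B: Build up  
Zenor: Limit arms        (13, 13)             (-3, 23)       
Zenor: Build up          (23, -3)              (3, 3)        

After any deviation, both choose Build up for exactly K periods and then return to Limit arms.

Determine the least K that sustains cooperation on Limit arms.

No profitable deviation requires (13−3)(δ+…+δ^K) ≥ 23−13, i.e. δ+…+δ^K ≥ 1 ≈ 1.0000.
With δ = 3/4, the partial sums are K=1: 0.7500, K=2: 1.3125.
K = 2 is the first length at which the sum reaches 1.0000.

2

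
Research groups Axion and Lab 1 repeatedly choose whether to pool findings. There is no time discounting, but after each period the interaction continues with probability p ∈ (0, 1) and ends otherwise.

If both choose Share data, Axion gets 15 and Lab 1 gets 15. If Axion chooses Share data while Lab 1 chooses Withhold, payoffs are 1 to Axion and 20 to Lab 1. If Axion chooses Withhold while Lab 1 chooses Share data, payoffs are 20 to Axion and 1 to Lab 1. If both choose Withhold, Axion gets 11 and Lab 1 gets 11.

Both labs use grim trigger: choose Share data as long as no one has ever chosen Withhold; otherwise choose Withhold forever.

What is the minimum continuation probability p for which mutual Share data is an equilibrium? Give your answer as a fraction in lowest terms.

Expected cooperation value is 15 + p·15 + p²·15 + … = 15/(1−p); deviation gives 20 + p·11/(1−p).
15 ≥ 20(1−p) + 11p ⇒ 9p ≥ 5 ⇒ p ≥ 5/9.

5/9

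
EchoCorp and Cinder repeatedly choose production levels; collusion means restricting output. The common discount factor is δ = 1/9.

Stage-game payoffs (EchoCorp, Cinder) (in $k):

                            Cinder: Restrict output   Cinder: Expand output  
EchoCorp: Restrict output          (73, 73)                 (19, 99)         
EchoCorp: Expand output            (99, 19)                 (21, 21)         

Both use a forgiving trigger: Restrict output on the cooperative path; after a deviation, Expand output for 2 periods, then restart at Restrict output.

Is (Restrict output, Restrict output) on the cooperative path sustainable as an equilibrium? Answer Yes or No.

A one-shot deviation gives 99 now, then 21 for 2 periods, then back to 73.
Gain from deviating: (99−73) today; loss: (73−21) in each of the next 2 periods.
No-deviation condition: (73−21)(δ+…+δ^2) ≥ 99−73, i.e. δ+…+δ^2 ≥ 1/2.
At δ = 1/9: δ+…+δ^2 = 0.1235 < 0.5000.
So cooperation is not sustainable.

No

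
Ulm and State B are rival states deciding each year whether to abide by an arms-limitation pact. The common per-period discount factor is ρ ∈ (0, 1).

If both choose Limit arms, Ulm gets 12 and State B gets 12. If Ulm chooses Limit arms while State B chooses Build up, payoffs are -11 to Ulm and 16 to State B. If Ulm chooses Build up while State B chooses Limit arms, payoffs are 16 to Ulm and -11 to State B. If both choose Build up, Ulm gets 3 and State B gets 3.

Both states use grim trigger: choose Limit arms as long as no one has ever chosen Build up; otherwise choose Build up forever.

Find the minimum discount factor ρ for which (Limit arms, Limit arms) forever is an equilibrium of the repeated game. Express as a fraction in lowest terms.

Cooperation forever yields 12 each period: 12/(1−ρ).
Deviating yields 16 once, then 3 forever: 16 + 3ρ/(1−ρ).
No profitable deviation requires 12/(1−ρ) ≥ 16 + 3ρ/(1−ρ).
Multiplying by (1−ρ): 12 ≥ 16(1−ρ) + 3ρ = 16 − 13ρ.
So 13ρ ≥ 4, i.e. ρ ≥ 4/13.

4/13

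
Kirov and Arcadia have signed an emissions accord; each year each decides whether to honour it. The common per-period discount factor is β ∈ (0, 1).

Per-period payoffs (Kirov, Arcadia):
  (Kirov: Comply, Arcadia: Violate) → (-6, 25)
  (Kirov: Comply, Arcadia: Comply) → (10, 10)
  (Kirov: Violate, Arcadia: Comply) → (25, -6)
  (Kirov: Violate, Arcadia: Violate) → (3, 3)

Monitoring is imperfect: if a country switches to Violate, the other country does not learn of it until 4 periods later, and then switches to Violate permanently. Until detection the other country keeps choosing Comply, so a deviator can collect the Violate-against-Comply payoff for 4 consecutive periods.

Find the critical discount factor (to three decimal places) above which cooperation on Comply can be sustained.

0.909

A deviator earns 25 for 4 periods, then 3 forever; cooperating earns 10 forever. Multiplying the IC by (1−β):
10 ≥ 25(1−β^4) + 3β^4, so 22·β^4 ≥ 15 and β^4 ≥ 15/22.
β ≥ (15/22)^(1/4) ≈ 0.909.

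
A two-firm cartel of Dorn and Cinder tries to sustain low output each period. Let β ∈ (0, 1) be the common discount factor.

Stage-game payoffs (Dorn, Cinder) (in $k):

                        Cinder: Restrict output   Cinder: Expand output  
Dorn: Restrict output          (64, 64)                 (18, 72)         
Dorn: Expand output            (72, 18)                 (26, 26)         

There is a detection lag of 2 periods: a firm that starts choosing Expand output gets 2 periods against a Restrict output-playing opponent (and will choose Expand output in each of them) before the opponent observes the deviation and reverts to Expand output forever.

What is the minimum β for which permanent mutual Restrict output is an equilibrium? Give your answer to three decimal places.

0.417

Deviating for the 2 undetected periods gains 72−64 = 8 per period over cooperation, then loses 64−26 = 38 per period forever once punishment starts.
Gain: 8(1 + β + … + β^1); loss: 38·β^2/(1−β).
No profitable deviation ⇔ 8(1−β^2) ≤ 38·β^2, i.e. β^2 ≥ 8/(8+38) = 4/23.
Hence β ≥ (4/23)^(1/2) ≈ 0.417.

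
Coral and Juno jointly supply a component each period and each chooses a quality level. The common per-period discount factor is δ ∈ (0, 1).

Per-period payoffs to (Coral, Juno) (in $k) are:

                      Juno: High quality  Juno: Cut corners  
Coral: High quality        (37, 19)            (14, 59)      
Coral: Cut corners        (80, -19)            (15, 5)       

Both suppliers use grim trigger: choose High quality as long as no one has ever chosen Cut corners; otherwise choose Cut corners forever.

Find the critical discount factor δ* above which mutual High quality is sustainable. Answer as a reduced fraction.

20/27

For Coral: deviation gain 80−37 = 43, per-period punishment loss 37−15 = 22. IC gives δ ≥ 43/65.
For Juno: gain 40, loss 14 per period, so δ ≥ 40/54 = 20/27.
The tighter constraint is Juno's, so cooperation needs δ ≥ 20/27.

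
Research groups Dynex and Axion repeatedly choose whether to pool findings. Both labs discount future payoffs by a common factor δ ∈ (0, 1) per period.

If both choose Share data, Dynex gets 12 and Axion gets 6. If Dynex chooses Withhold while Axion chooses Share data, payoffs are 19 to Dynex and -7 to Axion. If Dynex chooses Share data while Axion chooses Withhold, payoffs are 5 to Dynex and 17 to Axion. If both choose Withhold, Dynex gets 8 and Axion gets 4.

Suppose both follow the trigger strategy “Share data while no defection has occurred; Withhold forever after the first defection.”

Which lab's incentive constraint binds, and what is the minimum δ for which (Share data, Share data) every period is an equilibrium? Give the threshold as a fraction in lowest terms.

For Dynex: deviation gain 19−12 = 7, per-period punishment loss 12−8 = 4. IC gives δ ≥ 7/11.
For Axion: gain 11, loss 2 per period, so δ ≥ 11/13.
The tighter constraint is Axion's, so cooperation needs δ ≥ 11/13.

Axion; δ ≥ 11/13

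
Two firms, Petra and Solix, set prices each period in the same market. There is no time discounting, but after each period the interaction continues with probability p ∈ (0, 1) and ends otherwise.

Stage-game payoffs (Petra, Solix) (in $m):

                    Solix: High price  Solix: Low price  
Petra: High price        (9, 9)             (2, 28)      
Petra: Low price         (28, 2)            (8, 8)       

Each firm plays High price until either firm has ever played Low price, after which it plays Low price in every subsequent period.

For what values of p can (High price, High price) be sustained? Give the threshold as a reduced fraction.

Expected cooperation value is 9 + p·9 + p²·9 + … = 9/(1−p); deviation gives 28 + p·8/(1−p).
9 ≥ 28(1−p) + 8p ⇒ 20p ≥ 19 ⇒ p ≥ 19/20.

19/20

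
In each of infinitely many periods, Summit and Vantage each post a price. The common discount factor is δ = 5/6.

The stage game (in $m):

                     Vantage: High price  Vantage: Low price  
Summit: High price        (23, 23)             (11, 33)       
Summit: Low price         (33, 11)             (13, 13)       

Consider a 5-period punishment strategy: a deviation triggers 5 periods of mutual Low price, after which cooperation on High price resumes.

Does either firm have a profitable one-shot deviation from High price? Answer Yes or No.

A one-shot deviation gives 33 now, then 13 for 5 periods, then back to 23.
Gain from deviating: (33−23) today; loss: (23−13) in each of the next 5 periods.
No-deviation condition: (23−13)(δ+…+δ^5) ≥ 33−23, i.e. δ+…+δ^5 ≥ 1.
At δ = 5/6: δ+…+δ^5 = 2.9906 ≥ 1.0000.
So cooperation is sustainable.

No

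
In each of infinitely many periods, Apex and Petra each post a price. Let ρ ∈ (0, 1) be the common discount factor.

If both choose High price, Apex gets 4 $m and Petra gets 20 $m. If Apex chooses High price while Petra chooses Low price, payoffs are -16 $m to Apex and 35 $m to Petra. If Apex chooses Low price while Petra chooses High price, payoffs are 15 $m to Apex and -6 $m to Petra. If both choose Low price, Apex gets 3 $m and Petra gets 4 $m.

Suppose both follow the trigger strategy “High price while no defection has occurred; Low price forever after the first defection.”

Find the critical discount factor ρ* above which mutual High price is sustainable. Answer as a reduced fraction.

11/12

For Apex: deviation gain 15−4 = 11, per-period punishment loss 4−3 = 1. IC gives ρ ≥ 11/12.
For Petra: gain 15, loss 16 per period, so ρ ≥ 15/31.
The tighter constraint is Apex's, so cooperation needs ρ ≥ 11/12.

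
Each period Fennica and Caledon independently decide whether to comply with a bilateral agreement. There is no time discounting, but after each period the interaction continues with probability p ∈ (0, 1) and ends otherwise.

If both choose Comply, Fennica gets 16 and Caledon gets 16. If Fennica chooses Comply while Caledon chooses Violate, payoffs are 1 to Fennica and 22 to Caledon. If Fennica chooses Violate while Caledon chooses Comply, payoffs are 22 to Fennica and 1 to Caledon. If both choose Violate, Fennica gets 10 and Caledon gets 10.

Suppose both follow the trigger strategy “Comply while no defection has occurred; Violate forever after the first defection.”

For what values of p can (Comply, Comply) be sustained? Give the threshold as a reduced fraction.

Expected cooperation value is 16 + p·16 + p²·16 + … = 16/(1−p); deviation gives 22 + p·10/(1−p).
16 ≥ 22(1−p) + 10p ⇒ 12p ≥ 6 ⇒ p ≥ 6/12 = 1/2.

1/2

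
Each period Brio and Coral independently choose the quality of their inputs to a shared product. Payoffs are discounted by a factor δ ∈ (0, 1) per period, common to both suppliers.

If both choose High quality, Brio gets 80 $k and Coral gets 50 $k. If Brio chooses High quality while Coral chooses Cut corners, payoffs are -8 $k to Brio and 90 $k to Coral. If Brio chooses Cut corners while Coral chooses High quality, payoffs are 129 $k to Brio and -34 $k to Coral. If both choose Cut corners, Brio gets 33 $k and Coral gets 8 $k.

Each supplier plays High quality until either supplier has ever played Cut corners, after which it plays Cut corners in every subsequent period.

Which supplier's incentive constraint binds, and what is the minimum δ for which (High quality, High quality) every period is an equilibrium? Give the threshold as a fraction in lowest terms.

For Brio: deviation gain 129−80 = 49, per-period punishment loss 80−33 = 47. IC gives δ ≥ 49/96.
For Coral: gain 40, loss 42 per period, so δ ≥ 40/82 = 20/41.
The tighter constraint is Brio's, so cooperation needs δ ≥ 49/96.

Brio; δ ≥ 49/96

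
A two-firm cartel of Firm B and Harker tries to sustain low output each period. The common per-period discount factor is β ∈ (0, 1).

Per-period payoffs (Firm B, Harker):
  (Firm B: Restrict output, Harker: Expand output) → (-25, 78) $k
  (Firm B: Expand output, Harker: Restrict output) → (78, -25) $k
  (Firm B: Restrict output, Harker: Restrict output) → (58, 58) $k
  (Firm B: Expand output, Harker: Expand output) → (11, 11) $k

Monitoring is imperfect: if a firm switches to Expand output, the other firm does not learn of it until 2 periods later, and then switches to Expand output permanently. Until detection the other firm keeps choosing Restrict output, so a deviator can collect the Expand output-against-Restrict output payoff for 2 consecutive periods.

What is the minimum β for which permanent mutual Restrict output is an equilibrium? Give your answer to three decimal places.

A deviator earns 78 for 2 periods, then 11 forever; cooperating earns 58 forever. Multiplying the IC by (1−β):
58 ≥ 78(1−β^2) + 11β^2, so 67·β^2 ≥ 20 and β^2 ≥ 20/67.
β ≥ (20/67)^(1/2) ≈ 0.546.

0.546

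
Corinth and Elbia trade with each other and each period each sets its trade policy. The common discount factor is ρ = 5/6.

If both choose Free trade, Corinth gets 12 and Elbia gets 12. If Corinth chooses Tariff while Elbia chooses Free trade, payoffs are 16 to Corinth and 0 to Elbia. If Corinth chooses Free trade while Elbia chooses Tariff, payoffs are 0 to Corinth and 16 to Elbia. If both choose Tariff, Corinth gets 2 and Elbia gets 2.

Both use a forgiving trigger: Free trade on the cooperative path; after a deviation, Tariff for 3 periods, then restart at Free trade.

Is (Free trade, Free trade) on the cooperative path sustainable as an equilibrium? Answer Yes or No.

IC: ρ+…+ρ^3 ≥ (16−12)/(12−2) = 2/5.
At ρ = 5/6: partial sum = 2.1065 ≥ 0.4000. Cooperation sustainable.

Yes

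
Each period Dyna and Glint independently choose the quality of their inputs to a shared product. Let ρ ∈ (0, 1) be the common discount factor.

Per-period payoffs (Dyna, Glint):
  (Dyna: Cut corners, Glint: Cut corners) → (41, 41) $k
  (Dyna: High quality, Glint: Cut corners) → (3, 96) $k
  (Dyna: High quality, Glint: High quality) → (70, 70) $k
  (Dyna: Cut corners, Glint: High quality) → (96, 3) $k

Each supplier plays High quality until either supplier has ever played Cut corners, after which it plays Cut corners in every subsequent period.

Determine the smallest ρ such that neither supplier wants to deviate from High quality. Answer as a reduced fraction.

Under grim trigger the critical discount factor is (T−C)/(T−P) with T = 96, C = 70, P = 41.
ρ* = (96−70)/(96−41) = 26/55.

26/55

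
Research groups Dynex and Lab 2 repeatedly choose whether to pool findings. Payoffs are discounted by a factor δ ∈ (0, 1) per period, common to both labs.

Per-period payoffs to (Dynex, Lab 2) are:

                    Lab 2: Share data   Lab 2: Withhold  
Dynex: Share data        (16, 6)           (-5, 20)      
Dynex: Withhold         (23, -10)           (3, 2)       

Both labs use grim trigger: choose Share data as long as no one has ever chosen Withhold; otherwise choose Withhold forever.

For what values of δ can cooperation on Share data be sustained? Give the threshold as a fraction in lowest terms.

7/9

Dynex: cooperation gives 16 each period; deviation gives 23 once then 3 forever.
  16/(1−δ) ≥ 23 + 3δ/(1−δ) ⇒ δ ≥ 7/20.
Lab 2: cooperation gives 6 each period; deviation gives 20 once then 2 forever.
  δ ≥ 14/18 = 7/9.
Both must hold, so the binding constraint is Lab 2's: δ ≥ 7/9.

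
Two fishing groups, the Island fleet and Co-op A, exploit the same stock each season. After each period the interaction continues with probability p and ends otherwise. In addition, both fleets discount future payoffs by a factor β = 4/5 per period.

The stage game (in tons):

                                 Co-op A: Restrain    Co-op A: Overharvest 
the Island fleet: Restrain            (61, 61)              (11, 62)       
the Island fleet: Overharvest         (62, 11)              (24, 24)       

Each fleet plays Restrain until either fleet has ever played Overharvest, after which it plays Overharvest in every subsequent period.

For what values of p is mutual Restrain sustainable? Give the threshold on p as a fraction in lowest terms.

Expected continuation weight on next period's payoff is β·p = 4/5·p, which plays the role of the discount factor.
Cooperation requires 4/5·p ≥ (62−61)/(62−24) = 1/38, hence p ≥ 5/152.

5/152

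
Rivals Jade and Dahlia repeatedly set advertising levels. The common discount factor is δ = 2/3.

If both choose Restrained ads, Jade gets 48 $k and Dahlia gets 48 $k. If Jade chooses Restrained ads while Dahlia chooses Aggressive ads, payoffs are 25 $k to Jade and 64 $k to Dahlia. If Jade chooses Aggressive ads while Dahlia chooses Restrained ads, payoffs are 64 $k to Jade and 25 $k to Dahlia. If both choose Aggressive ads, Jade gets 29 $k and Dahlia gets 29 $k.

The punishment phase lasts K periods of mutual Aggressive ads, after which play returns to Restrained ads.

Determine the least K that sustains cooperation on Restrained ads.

Need Σ_{k=1}^{K} δ^k ≥ (64−48)/(48−29) = 0.8421 at δ = 2/3.
At K = 1 the sum is 0.6667 < 0.8421; at K = 2 it is 1.1111 ≥ 0.8421.
So the minimum punishment length is K = 2.

2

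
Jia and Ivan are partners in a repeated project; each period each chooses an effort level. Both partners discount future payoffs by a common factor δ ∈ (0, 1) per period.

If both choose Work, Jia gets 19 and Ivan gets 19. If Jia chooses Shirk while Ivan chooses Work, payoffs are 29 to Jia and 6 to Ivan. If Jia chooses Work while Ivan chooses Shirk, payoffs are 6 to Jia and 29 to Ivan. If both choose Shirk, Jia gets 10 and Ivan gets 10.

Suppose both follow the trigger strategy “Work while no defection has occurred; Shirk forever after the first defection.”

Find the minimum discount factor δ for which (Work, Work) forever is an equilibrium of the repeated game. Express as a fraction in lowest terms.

10/19

One-period gain from deviating is 29 − 19 = 10. The loss is 19 − 10 = 9 in every subsequent period, with present value 9·δ/(1−δ).
Deviation is unprofitable when 9·δ/(1−δ) ≥ 10, i.e. δ/(1−δ) ≥ 10/9.
Equivalently δ ≥ 10/(10+9) = 10/19.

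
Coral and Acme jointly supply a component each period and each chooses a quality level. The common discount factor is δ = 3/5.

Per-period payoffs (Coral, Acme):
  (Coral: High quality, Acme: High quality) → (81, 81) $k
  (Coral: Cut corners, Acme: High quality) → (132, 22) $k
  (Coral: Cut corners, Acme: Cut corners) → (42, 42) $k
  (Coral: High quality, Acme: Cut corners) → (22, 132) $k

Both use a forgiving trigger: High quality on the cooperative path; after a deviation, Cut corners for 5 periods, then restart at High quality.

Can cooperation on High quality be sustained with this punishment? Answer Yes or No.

Yes

Comparing payoff streams over the 6 periods until play realigns: cooperate → 81(1+δ+…+δ^5); deviate → 132 + 42(δ+…+δ^5).
Cooperation is sustained iff (81−42)(δ+…+δ^5) ≥ 132−81.
δ+…+δ^5 = 3/5·(1−(3/5)^5)/(1−3/5) = 1.3834, and (132−81)/(81−42) = 1.3077.
1.3834 ≥ 1.3077, so cooperation is sustainable.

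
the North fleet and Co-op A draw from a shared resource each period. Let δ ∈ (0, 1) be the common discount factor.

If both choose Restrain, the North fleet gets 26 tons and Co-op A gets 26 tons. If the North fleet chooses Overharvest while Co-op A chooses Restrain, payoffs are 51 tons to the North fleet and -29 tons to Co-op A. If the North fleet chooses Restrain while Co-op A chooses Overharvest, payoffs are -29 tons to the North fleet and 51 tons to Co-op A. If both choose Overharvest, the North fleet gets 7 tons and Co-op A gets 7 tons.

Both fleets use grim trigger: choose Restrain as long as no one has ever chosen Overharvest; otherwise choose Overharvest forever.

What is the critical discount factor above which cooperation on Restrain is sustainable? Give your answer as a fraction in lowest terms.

25/44

One-period gain from deviating is 51 − 26 = 25. The loss is 26 − 7 = 19 in every subsequent period, with present value 19·δ/(1−δ).
Deviation is unprofitable when 19·δ/(1−δ) ≥ 25, i.e. δ/(1−δ) ≥ 25/19.
Equivalently δ ≥ 25/(25+19) = 25/44.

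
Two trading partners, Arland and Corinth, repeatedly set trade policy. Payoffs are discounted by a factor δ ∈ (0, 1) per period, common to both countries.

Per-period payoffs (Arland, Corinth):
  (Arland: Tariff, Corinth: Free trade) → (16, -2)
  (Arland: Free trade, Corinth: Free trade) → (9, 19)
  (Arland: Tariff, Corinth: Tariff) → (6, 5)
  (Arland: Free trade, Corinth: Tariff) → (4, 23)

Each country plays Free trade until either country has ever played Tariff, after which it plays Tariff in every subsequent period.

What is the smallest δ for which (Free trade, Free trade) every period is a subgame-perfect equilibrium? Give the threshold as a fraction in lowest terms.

For Arland: deviation gain 16−9 = 7, per-period punishment loss 9−6 = 3. IC gives δ ≥ 7/10.
For Corinth: gain 4, loss 14 per period, so δ ≥ 4/18 = 2/9.
The tighter constraint is Arland's, so cooperation needs δ ≥ 7/10.

7/10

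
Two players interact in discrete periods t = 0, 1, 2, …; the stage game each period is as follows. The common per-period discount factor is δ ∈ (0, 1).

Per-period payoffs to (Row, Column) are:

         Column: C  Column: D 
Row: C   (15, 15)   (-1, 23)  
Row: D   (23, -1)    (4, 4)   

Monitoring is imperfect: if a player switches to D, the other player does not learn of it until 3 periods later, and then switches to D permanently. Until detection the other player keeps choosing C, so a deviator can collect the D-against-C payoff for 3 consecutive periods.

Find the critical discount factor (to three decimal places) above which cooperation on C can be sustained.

A deviator earns 23 for 3 periods, then 4 forever; cooperating earns 15 forever. Multiplying the IC by (1−δ):
15 ≥ 23(1−δ^3) + 4δ^3, so 19·δ^3 ≥ 8 and δ^3 ≥ 8/19.
δ ≥ (8/19)^(1/3) ≈ 0.750.

0.750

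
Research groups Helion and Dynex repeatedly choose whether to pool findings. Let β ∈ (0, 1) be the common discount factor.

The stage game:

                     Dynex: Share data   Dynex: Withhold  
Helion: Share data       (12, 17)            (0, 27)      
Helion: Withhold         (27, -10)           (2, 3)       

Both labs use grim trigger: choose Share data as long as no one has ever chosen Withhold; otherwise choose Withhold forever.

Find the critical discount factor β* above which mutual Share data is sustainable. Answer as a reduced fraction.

Helion: cooperation gives 12 each period; deviation gives 27 once then 2 forever.
  12/(1−β) ≥ 27 + 2β/(1−β) ⇒ β ≥ 15/25 = 3/5.
Dynex: cooperation gives 17 each period; deviation gives 27 once then 3 forever.
  β ≥ 10/24 = 5/12.
Both must hold, so the binding constraint is Helion's: β ≥ 3/5.

3/5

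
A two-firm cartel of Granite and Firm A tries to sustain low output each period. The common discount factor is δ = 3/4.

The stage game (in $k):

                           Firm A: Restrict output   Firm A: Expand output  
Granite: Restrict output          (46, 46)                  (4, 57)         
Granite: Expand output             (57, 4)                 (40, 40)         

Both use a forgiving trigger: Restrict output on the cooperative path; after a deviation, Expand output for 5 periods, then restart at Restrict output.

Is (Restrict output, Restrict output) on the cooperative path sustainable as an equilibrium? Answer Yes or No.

Comparing payoff streams over the 6 periods until play realigns: cooperate → 46(1+δ+…+δ^5); deviate → 57 + 40(δ+…+δ^5).
Cooperation is sustained iff (46−40)(δ+…+δ^5) ≥ 57−46.
δ+…+δ^5 = 3/4·(1−(3/4)^5)/(1−3/4) = 2.2881, and (57−46)/(46−40) = 1.8333.
2.2881 ≥ 1.8333, so cooperation is sustainable.

Yes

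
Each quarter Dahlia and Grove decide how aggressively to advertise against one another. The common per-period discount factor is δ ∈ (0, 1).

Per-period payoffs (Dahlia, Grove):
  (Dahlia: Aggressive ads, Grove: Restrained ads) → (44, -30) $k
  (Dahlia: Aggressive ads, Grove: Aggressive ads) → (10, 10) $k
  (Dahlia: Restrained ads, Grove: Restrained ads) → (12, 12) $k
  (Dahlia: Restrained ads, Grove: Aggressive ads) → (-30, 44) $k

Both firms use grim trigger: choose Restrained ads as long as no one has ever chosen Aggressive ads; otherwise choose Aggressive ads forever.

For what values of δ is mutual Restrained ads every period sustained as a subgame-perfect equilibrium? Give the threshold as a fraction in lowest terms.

Cooperation forever yields 12 each period: 12/(1−δ).
Deviating yields 44 once, then 10 forever: 44 + 10δ/(1−δ).
No profitable deviation requires 12/(1−δ) ≥ 44 + 10δ/(1−δ).
Multiplying by (1−δ): 12 ≥ 44(1−δ) + 10δ = 44 − 34δ.
So 34δ ≥ 32, i.e. δ ≥ 32/34 = 16/17.

16/17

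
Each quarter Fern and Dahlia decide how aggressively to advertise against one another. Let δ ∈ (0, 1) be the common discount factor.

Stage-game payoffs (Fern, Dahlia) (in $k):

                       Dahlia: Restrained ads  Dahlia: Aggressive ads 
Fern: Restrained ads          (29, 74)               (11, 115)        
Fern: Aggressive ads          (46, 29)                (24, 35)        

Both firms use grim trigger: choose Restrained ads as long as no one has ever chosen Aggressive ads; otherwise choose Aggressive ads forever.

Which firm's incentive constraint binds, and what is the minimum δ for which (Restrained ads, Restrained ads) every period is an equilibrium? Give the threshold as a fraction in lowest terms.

Fern's threshold: (46−29)/(46−24) = 17/22.
Dahlia's threshold: (115−74)/(115−35) = 41/80.
17/22 > 41/80, so Fern binds and δ* = 17/22.

Fern; δ ≥ 17/22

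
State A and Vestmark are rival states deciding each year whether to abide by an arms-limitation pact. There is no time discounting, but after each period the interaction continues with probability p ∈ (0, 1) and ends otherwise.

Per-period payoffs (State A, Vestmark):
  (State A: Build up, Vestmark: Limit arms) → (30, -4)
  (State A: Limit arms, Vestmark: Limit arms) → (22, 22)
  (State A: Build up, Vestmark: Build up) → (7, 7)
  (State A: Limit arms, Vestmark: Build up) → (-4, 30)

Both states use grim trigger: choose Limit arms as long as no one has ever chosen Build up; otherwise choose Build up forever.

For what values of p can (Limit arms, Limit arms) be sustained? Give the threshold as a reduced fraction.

8/23

Expected cooperation value is 22 + p·22 + p²·22 + … = 22/(1−p); deviation gives 30 + p·7/(1−p).
22 ≥ 30(1−p) + 7p ⇒ 23p ≥ 8 ⇒ p ≥ 8/23.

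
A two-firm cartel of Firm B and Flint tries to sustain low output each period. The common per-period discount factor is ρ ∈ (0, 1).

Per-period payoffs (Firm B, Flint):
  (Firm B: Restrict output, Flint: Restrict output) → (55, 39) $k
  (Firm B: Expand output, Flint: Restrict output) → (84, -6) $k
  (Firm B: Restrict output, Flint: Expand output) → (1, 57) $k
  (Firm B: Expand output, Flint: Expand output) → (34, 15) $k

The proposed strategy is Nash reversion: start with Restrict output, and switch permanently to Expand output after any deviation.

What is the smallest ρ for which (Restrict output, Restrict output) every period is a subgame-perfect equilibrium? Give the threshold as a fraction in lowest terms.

29/50

Firm B: cooperation gives 55 each period; deviation gives 84 once then 34 forever.
  55/(1−ρ) ≥ 84 + 34ρ/(1−ρ) ⇒ ρ ≥ 29/50.
Flint: cooperation gives 39 each period; deviation gives 57 once then 15 forever.
  ρ ≥ 18/42 = 3/7.
Both must hold, so the binding constraint is Firm B's: ρ ≥ 29/50.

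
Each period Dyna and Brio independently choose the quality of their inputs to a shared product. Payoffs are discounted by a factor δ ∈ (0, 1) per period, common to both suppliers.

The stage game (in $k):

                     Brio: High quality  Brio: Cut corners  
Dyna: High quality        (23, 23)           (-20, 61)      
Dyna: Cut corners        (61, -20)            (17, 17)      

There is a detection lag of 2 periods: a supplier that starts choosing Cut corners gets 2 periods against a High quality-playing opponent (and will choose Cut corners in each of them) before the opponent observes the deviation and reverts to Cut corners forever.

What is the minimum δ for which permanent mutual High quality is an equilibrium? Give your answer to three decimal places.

0.929

The best deviation is to choose Cut corners for all 2 undetected periods, earning 61 each, then 17 forever once detected.
Deviation value: 61(1−δ^2)/(1−δ) + 17δ^2/(1−δ); cooperation value: 23/(1−δ).
IC: 23 ≥ 61(1−δ^2) + 17δ^2 = 61 − 44δ^2.
So δ^2 ≥ 38/44 = 19/22, giving δ ≥ (19/22)^(1/2) ≈ 0.929.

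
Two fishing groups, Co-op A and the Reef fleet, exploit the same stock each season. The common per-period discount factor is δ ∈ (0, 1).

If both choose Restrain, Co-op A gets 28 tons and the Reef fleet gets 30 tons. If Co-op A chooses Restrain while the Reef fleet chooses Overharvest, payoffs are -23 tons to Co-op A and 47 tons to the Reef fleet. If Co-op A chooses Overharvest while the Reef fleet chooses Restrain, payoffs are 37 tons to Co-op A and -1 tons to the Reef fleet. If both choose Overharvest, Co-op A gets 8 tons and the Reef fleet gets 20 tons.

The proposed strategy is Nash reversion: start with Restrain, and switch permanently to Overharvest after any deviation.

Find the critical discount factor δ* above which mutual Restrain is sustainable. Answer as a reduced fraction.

17/27

Co-op A: cooperation gives 28 each period; deviation gives 37 once then 8 forever.
  28/(1−δ) ≥ 37 + 8δ/(1−δ) ⇒ δ ≥ 9/29.
the Reef fleet: cooperation gives 30 each period; deviation gives 47 once then 20 forever.
  δ ≥ 17/27.
Both must hold, so the binding constraint is the Reef fleet's: δ ≥ 17/27.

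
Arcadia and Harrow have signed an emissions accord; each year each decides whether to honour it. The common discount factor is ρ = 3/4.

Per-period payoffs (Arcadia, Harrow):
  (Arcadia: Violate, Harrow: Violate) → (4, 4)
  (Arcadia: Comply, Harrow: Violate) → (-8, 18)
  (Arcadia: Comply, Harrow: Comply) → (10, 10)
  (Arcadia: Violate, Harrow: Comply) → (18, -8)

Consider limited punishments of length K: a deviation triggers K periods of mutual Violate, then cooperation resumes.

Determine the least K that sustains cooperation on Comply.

No profitable deviation requires (10−4)(ρ+…+ρ^K) ≥ 18−10, i.e. ρ+…+ρ^K ≥ 4/3 ≈ 1.3333.
With ρ = 3/4, the partial sums are K=1: 0.7500, K=2: 1.3125, K=3: 1.7344.
K = 3 is the first length at which the sum reaches 1.3333.

3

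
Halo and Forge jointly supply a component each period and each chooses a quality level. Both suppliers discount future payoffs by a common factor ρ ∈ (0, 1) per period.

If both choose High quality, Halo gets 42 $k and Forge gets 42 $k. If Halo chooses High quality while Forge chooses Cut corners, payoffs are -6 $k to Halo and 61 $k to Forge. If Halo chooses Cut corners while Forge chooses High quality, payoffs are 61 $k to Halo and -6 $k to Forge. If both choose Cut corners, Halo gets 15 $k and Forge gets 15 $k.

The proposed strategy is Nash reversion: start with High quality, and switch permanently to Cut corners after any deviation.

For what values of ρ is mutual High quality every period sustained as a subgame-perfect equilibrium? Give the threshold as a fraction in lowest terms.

19/46

42/(1−ρ) ≥ 61 + 15ρ/(1−ρ)
42 ≥ 61 − 46ρ
ρ ≥ 19/46.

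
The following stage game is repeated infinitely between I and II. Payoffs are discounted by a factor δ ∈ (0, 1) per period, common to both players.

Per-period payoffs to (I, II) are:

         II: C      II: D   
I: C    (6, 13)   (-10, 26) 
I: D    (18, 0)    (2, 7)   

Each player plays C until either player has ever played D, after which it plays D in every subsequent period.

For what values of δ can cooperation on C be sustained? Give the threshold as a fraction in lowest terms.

For I: deviation gain 18−6 = 12, per-period punishment loss 6−2 = 4. IC gives δ ≥ 12/16 = 3/4.
For II: gain 13, loss 6 per period, so δ ≥ 13/19.
The tighter constraint is I's, so cooperation needs δ ≥ 3/4.

3/4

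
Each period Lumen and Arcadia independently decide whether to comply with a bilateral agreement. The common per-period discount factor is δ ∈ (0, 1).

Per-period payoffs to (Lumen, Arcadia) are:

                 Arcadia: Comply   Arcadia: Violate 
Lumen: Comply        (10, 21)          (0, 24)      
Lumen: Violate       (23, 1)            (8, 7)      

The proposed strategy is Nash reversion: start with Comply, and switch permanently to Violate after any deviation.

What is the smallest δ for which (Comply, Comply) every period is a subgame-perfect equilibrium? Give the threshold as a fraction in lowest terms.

For Lumen: deviation gain 23−10 = 13, per-period punishment loss 10−8 = 2. IC gives δ ≥ 13/15.
For Arcadia: gain 3, loss 14 per period, so δ ≥ 3/17.
The tighter constraint is Lumen's, so cooperation needs δ ≥ 13/15.

13/15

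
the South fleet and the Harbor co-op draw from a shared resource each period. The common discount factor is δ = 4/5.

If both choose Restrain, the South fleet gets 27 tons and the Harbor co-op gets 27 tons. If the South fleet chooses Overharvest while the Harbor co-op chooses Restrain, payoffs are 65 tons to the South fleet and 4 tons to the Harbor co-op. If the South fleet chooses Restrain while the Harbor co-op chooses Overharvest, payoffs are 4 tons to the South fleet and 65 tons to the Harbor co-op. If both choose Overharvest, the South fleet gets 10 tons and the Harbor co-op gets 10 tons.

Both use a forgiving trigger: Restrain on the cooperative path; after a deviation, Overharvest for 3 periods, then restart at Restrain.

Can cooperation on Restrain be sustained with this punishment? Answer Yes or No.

Comparing payoff streams over the 4 periods until play realigns: cooperate → 27(1+δ+…+δ^3); deviate → 65 + 10(δ+…+δ^3).
Cooperation is sustained iff (27−10)(δ+…+δ^3) ≥ 65−27.
δ+…+δ^3 = 4/5·(1−(4/5)^3)/(1−4/5) = 1.9520, and (65−27)/(27−10) = 2.2353.
1.9520 < 2.2353, so cooperation is not sustainable.

No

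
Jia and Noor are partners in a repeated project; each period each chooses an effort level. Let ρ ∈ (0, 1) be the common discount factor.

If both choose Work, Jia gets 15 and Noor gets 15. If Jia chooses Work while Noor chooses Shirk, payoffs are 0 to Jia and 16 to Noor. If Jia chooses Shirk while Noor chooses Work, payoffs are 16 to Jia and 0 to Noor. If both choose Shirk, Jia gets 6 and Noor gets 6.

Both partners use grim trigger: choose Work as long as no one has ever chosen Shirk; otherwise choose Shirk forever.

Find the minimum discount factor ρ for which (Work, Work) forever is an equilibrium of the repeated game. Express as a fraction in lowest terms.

15/(1−ρ) ≥ 16 + 6ρ/(1−ρ)
15 ≥ 16 − 10ρ
ρ ≥ 1/10.

1/10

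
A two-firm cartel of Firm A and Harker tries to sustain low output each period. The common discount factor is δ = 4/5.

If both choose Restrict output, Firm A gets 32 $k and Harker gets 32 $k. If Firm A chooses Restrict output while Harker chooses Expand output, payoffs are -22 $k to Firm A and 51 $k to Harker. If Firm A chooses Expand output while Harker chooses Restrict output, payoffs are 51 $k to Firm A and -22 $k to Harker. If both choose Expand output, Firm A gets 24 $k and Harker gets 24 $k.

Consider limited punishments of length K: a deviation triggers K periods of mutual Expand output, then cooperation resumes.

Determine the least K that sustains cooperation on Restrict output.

5

Need Σ_{k=1}^{K} δ^k ≥ (51−32)/(32−24) = 2.3750 at δ = 4/5.
At K = 4 the sum is 2.3616 < 2.3750; at K = 5 it is 2.6893 ≥ 2.3750.
So the minimum punishment length is K = 5.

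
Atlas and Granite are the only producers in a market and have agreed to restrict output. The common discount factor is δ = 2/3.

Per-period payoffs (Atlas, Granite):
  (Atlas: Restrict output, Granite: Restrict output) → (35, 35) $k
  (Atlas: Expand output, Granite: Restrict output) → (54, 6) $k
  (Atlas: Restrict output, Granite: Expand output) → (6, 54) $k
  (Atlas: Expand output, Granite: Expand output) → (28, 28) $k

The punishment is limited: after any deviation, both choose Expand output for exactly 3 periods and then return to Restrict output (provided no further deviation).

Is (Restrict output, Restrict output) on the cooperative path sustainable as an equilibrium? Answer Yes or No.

No

IC: δ+…+δ^3 ≥ (54−35)/(35−28) = 19/7.
At δ = 2/3: partial sum = 1.4074 < 2.7143. Cooperation not sustainable.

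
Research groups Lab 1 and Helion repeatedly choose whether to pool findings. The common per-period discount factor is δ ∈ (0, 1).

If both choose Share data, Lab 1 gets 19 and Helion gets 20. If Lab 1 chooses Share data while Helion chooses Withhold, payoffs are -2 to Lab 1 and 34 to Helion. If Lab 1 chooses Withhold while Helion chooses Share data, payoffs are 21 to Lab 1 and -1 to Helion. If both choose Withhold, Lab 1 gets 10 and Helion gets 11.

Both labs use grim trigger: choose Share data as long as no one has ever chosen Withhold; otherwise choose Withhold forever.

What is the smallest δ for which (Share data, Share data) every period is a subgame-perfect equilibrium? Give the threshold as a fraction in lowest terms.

Lab 1: cooperation gives 19 each period; deviation gives 21 once then 10 forever.
  19/(1−δ) ≥ 21 + 10δ/(1−δ) ⇒ δ ≥ 2/11.
Helion: cooperation gives 20 each period; deviation gives 34 once then 11 forever.
  δ ≥ 14/23.
Both must hold, so the binding constraint is Helion's: δ ≥ 14/23.

14/23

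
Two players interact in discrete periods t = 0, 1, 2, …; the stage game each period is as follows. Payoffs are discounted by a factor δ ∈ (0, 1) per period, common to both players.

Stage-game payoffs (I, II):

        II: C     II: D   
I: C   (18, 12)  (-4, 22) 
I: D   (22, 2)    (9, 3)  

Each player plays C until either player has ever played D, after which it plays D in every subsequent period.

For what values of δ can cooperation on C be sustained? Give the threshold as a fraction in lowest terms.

10/19

For I: deviation gain 22−18 = 4, per-period punishment loss 18−9 = 9. IC gives δ ≥ 4/13.
For II: gain 10, loss 9 per period, so δ ≥ 10/19.
The tighter constraint is II's, so cooperation needs δ ≥ 10/19.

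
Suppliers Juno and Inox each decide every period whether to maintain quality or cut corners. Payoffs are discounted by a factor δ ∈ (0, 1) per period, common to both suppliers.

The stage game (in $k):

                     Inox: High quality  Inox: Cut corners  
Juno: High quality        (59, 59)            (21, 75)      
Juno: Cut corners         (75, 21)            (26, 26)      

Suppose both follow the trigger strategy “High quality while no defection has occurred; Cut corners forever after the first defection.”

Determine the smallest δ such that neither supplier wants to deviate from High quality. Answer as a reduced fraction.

16/49

Cooperation forever yields 59 each period: 59/(1−δ).
Deviating yields 75 once, then 26 forever: 75 + 26δ/(1−δ).
No profitable deviation requires 59/(1−δ) ≥ 75 + 26δ/(1−δ).
Multiplying by (1−δ): 59 ≥ 75(1−δ) + 26δ = 75 − 49δ.
So 49δ ≥ 16, i.e. δ ≥ 16/49.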